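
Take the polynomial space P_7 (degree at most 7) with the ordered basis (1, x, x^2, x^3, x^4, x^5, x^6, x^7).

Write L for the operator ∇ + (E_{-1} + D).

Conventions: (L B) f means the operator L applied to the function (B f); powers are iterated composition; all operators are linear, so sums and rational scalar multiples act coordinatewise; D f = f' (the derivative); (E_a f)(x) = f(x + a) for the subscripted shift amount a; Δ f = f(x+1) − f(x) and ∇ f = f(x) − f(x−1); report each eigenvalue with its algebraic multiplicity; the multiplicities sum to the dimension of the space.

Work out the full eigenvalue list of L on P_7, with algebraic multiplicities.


image of 1: 1
image of x: x + 1
image of x^2: x^2 + 2x
image of x^3: x^3 + 3x^2
image of x^4: x^4 + 4x^3
image of x^5: x^5 + 5x^4
image of x^6: x^6 + 6x^5
image of x^7: x^7 + 7x^6
the matrix is upper triangular; its diagonal is (1, 1, 1, 1, 1, 1, 1, 1)
for a triangular matrix the eigenvalues are the diagonal entries, with algebraic multiplicity their repetition count

λ = 1 (multiplicity 8)


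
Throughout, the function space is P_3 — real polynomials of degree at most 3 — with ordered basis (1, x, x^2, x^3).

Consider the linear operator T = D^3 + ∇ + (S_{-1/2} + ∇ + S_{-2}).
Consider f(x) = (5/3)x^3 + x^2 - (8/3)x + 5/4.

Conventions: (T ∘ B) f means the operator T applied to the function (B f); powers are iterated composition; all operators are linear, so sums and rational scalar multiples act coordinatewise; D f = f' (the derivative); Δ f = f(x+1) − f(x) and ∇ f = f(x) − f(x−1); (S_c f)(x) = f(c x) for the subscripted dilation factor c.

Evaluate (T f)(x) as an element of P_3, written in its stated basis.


g(x) = -(325/24)x^3 + (57/4)x^2 + (2/3)x + 17/2

D f = 5x^2 + 2x - 8/3
D D f = 10x + 2
D D D f = 10
∇ f = 5x^2 - 3x - 2
S_{-1/2} f = -(5/24)x^3 + (1/4)x^2 + (4/3)x + 5/4
∇ f = 5x^2 - 3x - 2
S_{-2} f = -(40/3)x^3 + 4x^2 + (16/3)x + 5/4
(S_{-1/2} + ∇ + S_{-2}) f = -(325/24)x^3 + (37/4)x^2 + (11/3)x + 1/2
(D^3 + ∇ + (S_{-1/2} + ∇ + S_{-2})) f = -(325/24)x^3 + (57/4)x^2 + (2/3)x + 17/2


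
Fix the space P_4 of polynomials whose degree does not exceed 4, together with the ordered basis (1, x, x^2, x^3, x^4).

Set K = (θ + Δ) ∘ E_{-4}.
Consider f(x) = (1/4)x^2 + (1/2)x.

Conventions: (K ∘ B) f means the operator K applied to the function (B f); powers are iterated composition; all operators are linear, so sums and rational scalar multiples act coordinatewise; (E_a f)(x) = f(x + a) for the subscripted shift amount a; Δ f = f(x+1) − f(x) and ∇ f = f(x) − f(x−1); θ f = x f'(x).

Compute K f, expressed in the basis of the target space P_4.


the image equals g(x) = (1/2)x^2 - x - 5/4

E_{-4} f = (1/4)x^2 - (3/2)x + 2
θ E_{-4} f = (1/2)x^2 - (3/2)x
Δ E_{-4} f = (1/2)x - 5/4
(θ + Δ) E_{-4} f = (1/2)x^2 - x - 5/4


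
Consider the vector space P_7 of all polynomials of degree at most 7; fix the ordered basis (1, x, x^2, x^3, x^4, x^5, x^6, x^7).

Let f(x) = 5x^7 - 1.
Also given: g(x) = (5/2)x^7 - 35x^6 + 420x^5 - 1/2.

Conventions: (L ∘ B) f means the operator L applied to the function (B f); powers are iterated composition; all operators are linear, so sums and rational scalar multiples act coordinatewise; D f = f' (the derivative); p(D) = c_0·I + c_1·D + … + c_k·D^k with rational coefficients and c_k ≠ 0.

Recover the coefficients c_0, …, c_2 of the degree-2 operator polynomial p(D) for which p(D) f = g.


D^0 f = 5x^7 - 1
D^1 f = 35x^6
D^2 f = 210x^5
matching coefficients of g against c_0 f + c_1 Df + … from the top degree down determines the c_i
solution: c_0 = 1/2, c_1 = -1, c_2 = 2

p(D) = (1/2)·I − D + 2·D^2, i.e. c_0 = 1/2, c_1 = -1, c_2 = 2


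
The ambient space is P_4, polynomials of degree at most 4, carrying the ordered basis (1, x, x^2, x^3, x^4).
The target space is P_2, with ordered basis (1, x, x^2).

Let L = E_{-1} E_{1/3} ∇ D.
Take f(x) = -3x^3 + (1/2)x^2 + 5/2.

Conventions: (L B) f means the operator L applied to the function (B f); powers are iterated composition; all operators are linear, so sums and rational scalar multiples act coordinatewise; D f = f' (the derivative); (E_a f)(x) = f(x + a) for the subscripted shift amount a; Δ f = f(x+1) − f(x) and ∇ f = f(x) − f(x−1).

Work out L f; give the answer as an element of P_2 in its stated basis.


g(x) = -18x + 22

D f = -9x^2 + x
∇ D f = -18x + 10
E_{1/3} ∇ D f = -18x + 4
E_{-1} E_{1/3} ∇ D f = -18x + 22


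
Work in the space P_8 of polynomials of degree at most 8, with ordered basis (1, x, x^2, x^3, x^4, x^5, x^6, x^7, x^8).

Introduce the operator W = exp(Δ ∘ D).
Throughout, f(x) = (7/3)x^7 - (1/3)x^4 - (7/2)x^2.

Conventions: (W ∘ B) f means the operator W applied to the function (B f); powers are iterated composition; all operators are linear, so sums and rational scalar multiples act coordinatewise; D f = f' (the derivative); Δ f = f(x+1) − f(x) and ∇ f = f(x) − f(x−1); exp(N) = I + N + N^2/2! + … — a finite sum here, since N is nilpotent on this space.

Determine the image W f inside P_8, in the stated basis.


order-1 term: 98x^5 + 245x^4 + (980/3)x^3 + 241x^2 + 94x + 8
order-2 term: 980x^3 + 2940x^2 + 3430x + 1466
order-3 term: 1960x + 2940
the series for exp(Δ ∘ D) f terminates at order 3
exp(Δ ∘ D) f = (7/3)x^7 + 98x^5 + (734/3)x^4 + (3920/3)x^3 + (6355/2)x^2 + 5484x + 4414

the image equals g(x) = (7/3)x^7 + 98x^5 + (734/3)x^4 + (3920/3)x^3 + (6355/2)x^2 + 5484x + 4414


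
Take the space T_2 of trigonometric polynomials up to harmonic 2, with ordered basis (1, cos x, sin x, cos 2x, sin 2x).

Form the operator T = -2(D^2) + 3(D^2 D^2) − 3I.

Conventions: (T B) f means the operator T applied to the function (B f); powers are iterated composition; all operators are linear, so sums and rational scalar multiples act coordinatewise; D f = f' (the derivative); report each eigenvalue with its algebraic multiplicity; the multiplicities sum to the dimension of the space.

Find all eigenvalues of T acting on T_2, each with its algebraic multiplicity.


image of 1: -3
image of cos x: 2cos x
image of sin x: 2sin x
image of cos 2x: 53cos 2x
image of sin 2x: 53sin 2x
the matrix is diagonal; its diagonal is (-3, 2, 2, 53, 53)
for a triangular matrix the eigenvalues are the diagonal entries, with algebraic multiplicity their repetition count

λ = -3 (multiplicity 1), λ = 2 (multiplicity 2), λ = 53 (multiplicity 2)


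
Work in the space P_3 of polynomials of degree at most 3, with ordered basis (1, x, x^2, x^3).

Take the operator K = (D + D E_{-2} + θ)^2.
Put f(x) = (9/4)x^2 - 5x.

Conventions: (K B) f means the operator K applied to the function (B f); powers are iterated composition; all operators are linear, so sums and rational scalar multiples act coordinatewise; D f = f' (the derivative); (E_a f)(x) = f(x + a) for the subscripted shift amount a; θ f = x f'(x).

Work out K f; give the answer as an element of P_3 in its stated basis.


D f = (9/2)x - 5
E_{-2} f = (9/4)x^2 - 14x + 19
D E_{-2} f = (9/2)x - 14
θ f = (9/2)x^2 - 5x
(D + D E_{-2} + θ) f = (9/2)x^2 + 4x - 19
D (D + D E_{-2} + θ) f = 9x + 4
E_{-2} (D + D E_{-2} + θ) f = (9/2)x^2 - 14x - 9
D E_{-2} (D + D E_{-2} + θ) f = 9x - 14
θ (D + D E_{-2} + θ) f = 9x^2 + 4x
(D + D E_{-2} + θ) (D + D E_{-2} + θ) f = 9x^2 + 22x - 10

g(x) = 9x^2 + 22x - 10


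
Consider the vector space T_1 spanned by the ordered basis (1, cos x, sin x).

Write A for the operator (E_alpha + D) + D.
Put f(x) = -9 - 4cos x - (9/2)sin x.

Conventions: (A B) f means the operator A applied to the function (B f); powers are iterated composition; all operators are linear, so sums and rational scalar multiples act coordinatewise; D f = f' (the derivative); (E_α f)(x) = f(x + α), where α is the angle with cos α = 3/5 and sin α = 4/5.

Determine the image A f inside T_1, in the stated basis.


g(x) = -9 - 15cos x + (17/2)sin x

E_alpha f = -9 - 6cos x + (1/2)sin x
D f = -(9/2)cos x + 4sin x
(E_alpha + D) f = -9 - (21/2)cos x + (9/2)sin x
D f = -(9/2)cos x + 4sin x
((E_alpha + D) + D) f = -9 - 15cos x + (17/2)sin x


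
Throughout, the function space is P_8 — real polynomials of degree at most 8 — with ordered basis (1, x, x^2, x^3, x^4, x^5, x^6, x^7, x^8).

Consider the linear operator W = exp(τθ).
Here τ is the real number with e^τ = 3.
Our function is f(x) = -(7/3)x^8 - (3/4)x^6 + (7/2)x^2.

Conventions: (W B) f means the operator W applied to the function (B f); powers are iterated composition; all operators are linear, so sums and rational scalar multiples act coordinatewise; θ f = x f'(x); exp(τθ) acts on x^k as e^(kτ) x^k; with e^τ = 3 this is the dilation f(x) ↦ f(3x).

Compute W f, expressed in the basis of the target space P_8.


exp(τθ) x^k = e^(kτ) x^k; with e^τ = 3 this sends x^k to 3^k x^k
x^2 ↦ 9 x^2
x^6 ↦ 729 x^6
x^8 ↦ 6561 x^8
applying this coordinatewise to f: exp(τθ) f = -15309x^8 - (2187/4)x^6 + (63/2)x^2

the image equals g(x) = -15309x^8 - (2187/4)x^6 + (63/2)x^2


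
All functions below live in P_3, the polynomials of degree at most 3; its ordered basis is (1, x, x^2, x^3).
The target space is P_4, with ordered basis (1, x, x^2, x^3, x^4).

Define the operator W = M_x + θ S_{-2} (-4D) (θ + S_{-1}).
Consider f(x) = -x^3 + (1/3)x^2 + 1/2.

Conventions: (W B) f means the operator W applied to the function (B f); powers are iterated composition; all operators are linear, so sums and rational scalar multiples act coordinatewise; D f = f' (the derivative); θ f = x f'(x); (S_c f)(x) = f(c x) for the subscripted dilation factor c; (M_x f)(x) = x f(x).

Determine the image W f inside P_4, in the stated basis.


M_x f = -x^4 + (1/3)x^3 + (1/2)x
θ f = -3x^3 + (2/3)x^2
S_{-1} f = x^3 + (1/3)x^2 + 1/2
(θ + S_{-1}) f = -2x^3 + x^2 + 1/2
D (θ + S_{-1}) f = -6x^2 + 2x
(-4D) (θ + S_{-1}) f = 24x^2 - 8x
S_{-2} (-4D) (θ + S_{-1}) f = 96x^2 + 16x
θ S_{-2} (-4D) (θ + S_{-1}) f = 192x^2 + 16x
(M_x + θ S_{-2} (-4D) (θ + S_{-1})) f = -x^4 + (1/3)x^3 + 192x^2 + (33/2)x

the image equals g(x) = -x^4 + (1/3)x^3 + 192x^2 + (33/2)x


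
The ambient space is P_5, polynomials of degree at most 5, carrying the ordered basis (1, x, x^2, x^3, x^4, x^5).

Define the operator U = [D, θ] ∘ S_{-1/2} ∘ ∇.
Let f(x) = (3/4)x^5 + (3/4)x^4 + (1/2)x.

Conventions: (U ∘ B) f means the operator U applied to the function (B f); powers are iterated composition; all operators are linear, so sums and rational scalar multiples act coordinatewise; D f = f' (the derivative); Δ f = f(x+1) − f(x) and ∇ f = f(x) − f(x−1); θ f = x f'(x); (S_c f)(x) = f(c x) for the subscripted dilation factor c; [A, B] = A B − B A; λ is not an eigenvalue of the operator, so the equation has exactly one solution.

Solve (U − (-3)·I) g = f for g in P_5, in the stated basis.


the image equals g(x) = (1/4)x^5 + (1/4)x^4 - (5/48)x^3 - (3/16)x^2 + (5/96)x - 5/96

write g with unknown coordinates in the stated basis and equate coefficients in (U − (-3)·I) g = f
solving from the highest basis element down gives g = (1/4)x^5 + (1/4)x^4 - (5/48)x^3 - (3/16)x^2 + (5/96)x - 5/96
check: U g = (5/16)x^3 + (9/16)x^2 + (11/32)x + 5/32
so U g − (-3)·g = (3/4)x^5 + (3/4)x^4 + (1/2)x = f ✓


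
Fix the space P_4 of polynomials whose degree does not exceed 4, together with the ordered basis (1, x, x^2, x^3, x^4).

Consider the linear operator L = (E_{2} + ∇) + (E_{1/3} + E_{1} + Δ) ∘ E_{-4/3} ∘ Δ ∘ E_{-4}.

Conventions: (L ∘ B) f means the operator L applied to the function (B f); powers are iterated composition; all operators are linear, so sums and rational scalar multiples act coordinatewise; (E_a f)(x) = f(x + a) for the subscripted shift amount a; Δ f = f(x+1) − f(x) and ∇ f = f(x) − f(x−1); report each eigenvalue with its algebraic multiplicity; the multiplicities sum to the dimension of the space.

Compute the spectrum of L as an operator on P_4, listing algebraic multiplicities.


λ = 1 (multiplicity 5)

image of 1: 1
image of x: x + 5
image of x^2: x^2 + 10x - 35/3
image of x^3: x^3 + 15x^2 - 35x + 265/3
image of x^4: x^4 + 20x^3 - 70x^2 + (1060/3)x - 9607/27
the matrix is upper triangular; its diagonal is (1, 1, 1, 1, 1)
for a triangular matrix the eigenvalues are the diagonal entries, with algebraic multiplicity their repetition count


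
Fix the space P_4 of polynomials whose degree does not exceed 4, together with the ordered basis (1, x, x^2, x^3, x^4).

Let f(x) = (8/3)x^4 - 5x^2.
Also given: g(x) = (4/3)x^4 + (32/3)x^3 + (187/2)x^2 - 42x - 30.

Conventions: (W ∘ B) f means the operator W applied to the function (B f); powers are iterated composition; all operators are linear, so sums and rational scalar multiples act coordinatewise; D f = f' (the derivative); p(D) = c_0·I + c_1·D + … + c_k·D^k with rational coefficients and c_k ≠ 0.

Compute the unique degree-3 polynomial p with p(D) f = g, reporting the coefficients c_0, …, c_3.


D^0 f = (8/3)x^4 - 5x^2
D^1 f = (32/3)x^3 - 10x
D^2 f = 32x^2 - 10
D^3 f = 64x
matching coefficients of g against c_0 f + c_1 Df + … from the top degree down determines the c_i
solution: c_0 = 1/2, c_1 = 1, c_2 = 3, c_3 = -1/2

p(D) = (1/2)·I + D + 3·D^2 − (1/2)·D^3, i.e. c_0 = 1/2, c_1 = 1, c_2 = 3, c_3 = -1/2


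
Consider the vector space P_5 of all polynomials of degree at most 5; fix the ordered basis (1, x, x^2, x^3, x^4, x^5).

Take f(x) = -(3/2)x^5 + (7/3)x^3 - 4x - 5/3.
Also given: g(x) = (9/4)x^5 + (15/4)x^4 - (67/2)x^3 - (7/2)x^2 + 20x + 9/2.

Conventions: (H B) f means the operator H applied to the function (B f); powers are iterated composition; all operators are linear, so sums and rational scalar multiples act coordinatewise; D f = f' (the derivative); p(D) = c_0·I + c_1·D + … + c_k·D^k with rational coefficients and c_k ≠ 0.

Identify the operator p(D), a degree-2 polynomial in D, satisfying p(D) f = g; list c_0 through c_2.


D^0 f = -(3/2)x^5 + (7/3)x^3 - 4x - 5/3
D^1 f = -(15/2)x^4 + 7x^2 - 4
D^2 f = -30x^3 + 14x
matching coefficients of g against c_0 f + c_1 Df + … from the top degree down determines the c_i
solution: c_0 = -3/2, c_1 = -1/2, c_2 = 1

c_0 = -3/2, c_1 = -1/2, c_2 = 1


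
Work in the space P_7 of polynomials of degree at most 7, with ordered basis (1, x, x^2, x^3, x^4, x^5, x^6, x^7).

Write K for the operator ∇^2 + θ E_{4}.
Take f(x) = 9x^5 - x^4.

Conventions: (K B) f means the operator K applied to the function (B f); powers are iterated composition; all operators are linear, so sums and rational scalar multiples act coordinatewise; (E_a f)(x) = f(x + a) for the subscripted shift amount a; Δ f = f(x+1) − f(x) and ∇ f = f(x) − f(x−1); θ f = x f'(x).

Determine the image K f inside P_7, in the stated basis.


g(x) = 45x^5 + 716x^4 + 4452x^3 + 10776x^2 + 11918x - 284

∇ f = 45x^4 - 94x^3 + 96x^2 - 49x + 10
∇ ∇ f = 180x^3 - 552x^2 + 654x - 284
E_{4} f = 9x^5 + 179x^4 + 1424x^3 + 5664x^2 + 11264x + 8960
θ E_{4} f = 45x^5 + 716x^4 + 4272x^3 + 11328x^2 + 11264x
(∇^2 + θ E_{4}) f = 45x^5 + 716x^4 + 4452x^3 + 10776x^2 + 11918x - 284


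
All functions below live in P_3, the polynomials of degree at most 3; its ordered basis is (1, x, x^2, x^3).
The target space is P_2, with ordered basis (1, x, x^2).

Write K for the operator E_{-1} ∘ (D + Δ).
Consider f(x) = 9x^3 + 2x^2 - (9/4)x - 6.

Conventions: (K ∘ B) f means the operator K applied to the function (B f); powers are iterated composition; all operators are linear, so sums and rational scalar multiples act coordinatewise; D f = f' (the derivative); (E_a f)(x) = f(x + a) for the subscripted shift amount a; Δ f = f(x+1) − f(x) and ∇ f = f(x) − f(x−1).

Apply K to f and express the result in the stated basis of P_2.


D f = 27x^2 + 4x - 9/4
Δ f = 27x^2 + 31x + 35/4
(D + Δ) f = 54x^2 + 35x + 13/2
E_{-1} (D + Δ) f = 54x^2 - 73x + 51/2

the image equals g(x) = 54x^2 - 73x + 51/2


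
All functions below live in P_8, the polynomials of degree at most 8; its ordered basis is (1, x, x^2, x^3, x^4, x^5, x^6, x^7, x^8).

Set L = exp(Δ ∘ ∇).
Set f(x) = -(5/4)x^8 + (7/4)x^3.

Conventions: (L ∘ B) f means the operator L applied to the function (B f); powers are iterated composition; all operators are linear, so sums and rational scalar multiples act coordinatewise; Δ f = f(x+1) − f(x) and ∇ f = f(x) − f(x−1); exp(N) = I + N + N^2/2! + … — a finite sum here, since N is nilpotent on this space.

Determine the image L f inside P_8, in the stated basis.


order-1 term: -70x^6 - 175x^4 - 70x^2 + (21/2)x - 5/2
order-2 term: -1050x^4 - 2100x^2 - 315
order-3 term: -4200x^2 - 2100
order-4 term: -2100
the series for exp(Δ ∘ ∇) f terminates at order 4
exp(Δ ∘ ∇) f = -(5/4)x^8 - 70x^6 - 1225x^4 + (7/4)x^3 - 6370x^2 + (21/2)x - 9035/2

g(x) = -(5/4)x^8 - 70x^6 - 1225x^4 + (7/4)x^3 - 6370x^2 + (21/2)x - 9035/2


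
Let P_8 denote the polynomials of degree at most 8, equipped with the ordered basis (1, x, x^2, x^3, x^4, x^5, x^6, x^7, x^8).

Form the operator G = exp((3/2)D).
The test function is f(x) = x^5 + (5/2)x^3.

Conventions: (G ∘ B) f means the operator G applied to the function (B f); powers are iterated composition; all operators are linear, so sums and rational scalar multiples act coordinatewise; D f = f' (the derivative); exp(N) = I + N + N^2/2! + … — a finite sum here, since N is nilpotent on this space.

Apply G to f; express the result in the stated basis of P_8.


order-1 term: (15/2)x^4 + (45/4)x^2
order-2 term: (45/2)x^3 + (135/8)x
order-3 term: (135/4)x^2 + 135/16
order-4 term: (405/16)x
order-5 term: 243/32
the series for exp((3/2)D) f terminates at order 5
exp((3/2)D) f = x^5 + (15/2)x^4 + 25x^3 + 45x^2 + (675/16)x + 513/32

the image equals g(x) = x^5 + (15/2)x^4 + 25x^3 + 45x^2 + (675/16)x + 513/32


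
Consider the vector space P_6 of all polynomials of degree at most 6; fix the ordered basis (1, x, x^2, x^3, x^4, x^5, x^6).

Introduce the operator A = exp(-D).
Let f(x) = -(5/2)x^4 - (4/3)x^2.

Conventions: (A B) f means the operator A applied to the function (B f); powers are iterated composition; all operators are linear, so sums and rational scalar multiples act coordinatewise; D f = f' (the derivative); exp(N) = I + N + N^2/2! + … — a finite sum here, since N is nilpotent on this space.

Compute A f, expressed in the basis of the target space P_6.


g(x) = -(5/2)x^4 + 10x^3 - (49/3)x^2 + (38/3)x - 23/6

order-1 term: 10x^3 + (8/3)x
order-2 term: -15x^2 - 4/3
order-3 term: 10x
order-4 term: -5/2
the series for exp(-D) f terminates at order 4
exp(-D) f = -(5/2)x^4 + 10x^3 - (49/3)x^2 + (38/3)x - 23/6


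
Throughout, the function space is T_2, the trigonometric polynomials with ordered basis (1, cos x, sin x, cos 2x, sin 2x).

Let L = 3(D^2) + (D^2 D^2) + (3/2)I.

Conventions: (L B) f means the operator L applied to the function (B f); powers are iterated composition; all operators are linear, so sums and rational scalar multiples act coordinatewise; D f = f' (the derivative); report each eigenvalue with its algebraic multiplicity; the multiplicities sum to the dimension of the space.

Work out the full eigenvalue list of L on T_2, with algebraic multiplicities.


image of 1: 3/2
image of cos x: -(1/2)cos x
image of sin x: -(1/2)sin x
image of cos 2x: (11/2)cos 2x
image of sin 2x: (11/2)sin 2x
the matrix is diagonal; its diagonal is (3/2, -1/2, -1/2, 11/2, 11/2)
for a triangular matrix the eigenvalues are the diagonal entries, with algebraic multiplicity their repetition count

λ = -1/2 (multiplicity 2), λ = 3/2 (multiplicity 1), λ = 11/2 (multiplicity 2)


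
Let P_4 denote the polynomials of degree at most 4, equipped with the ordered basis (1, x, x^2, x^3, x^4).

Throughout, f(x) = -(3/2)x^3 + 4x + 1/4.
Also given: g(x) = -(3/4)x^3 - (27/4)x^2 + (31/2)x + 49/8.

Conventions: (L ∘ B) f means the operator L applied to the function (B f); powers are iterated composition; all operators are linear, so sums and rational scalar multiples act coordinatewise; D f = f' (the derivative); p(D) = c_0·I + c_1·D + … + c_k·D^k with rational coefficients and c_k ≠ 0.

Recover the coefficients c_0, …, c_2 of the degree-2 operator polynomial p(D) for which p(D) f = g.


c_0 = 1/2, c_1 = 3/2, c_2 = -3/2

D^0 f = -(3/2)x^3 + 4x + 1/4
D^1 f = -(9/2)x^2 + 4
D^2 f = -9x
matching coefficients of g against c_0 f + c_1 Df + … from the top degree down determines the c_i
solution: c_0 = 1/2, c_1 = 3/2, c_2 = -3/2


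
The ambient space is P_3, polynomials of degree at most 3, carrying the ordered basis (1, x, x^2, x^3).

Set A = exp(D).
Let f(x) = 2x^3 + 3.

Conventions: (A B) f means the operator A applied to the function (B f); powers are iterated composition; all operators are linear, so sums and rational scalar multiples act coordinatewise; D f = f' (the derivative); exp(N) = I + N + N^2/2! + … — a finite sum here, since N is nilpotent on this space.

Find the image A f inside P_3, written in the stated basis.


the result is g(x) = 2x^3 + 6x^2 + 6x + 5

order-1 term: 6x^2
order-2 term: 6x
order-3 term: 2
the series for exp(D) f terminates at order 3
exp(D) f = 2x^3 + 6x^2 + 6x + 5


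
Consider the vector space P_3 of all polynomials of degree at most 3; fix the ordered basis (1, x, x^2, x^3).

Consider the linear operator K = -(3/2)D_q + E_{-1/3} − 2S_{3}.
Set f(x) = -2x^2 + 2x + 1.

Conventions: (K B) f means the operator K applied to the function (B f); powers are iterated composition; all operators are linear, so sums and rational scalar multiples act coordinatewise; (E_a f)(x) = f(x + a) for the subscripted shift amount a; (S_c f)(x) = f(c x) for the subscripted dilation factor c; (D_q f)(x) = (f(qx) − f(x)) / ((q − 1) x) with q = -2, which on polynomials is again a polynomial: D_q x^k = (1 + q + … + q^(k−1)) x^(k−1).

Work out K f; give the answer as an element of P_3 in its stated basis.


g(x) = 34x^2 - (35/3)x - 44/9

D_q f = 2x + 2
(-(3/2)D_q) f = -3x - 3
E_{-1/3} f = -2x^2 + (10/3)x + 1/9
S_{3} f = -18x^2 + 6x + 1
(-2S_{3}) f = 36x^2 - 12x - 2
(-(3/2)D_q + E_{-1/3} − 2S_{3}) f = 34x^2 - (35/3)x - 44/9


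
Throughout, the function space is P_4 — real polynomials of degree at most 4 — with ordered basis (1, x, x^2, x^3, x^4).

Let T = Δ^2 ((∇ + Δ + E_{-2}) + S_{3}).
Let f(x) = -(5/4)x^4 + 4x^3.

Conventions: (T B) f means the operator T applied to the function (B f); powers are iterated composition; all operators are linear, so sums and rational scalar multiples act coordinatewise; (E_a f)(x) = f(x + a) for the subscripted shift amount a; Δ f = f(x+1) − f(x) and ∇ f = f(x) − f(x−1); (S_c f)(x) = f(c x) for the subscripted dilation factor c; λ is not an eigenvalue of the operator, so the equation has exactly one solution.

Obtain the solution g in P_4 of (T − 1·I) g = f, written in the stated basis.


write g with unknown coordinates in the stated basis and equate coefficients in (T − 1·I) g = f
solving from the highest basis element down gives g = (5/4)x^4 - 4x^3 + 1230x^2 + 1788x + 25423
check: T g = 1230x^2 + 1788x + 25423
so T g − 1·g = -(5/4)x^4 + 4x^3 = f ✓

g(x) = (5/4)x^4 - 4x^3 + 1230x^2 + 1788x + 25423


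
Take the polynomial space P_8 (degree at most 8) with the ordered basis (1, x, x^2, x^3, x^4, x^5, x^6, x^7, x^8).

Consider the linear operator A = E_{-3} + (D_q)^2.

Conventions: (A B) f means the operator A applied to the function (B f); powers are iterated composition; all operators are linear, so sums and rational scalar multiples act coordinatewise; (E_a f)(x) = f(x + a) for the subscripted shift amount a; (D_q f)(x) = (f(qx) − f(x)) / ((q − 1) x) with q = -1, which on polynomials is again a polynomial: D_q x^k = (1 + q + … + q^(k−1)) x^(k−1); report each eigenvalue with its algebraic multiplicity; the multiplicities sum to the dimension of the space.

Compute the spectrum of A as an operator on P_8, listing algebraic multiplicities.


image of 1: 1
image of x: x - 3
image of x^2: x^2 - 6x + 9
image of x^3: x^3 - 9x^2 + 27x - 27
image of x^4: x^4 - 12x^3 + 54x^2 - 108x + 81
image of x^5: x^5 - 15x^4 + 90x^3 - 270x^2 + 405x - 243
image of x^6: x^6 - 18x^5 + 135x^4 - 540x^3 + 1215x^2 - 1458x + 729
image of x^7: x^7 - 21x^6 + 189x^5 - 945x^4 + 2835x^3 - 5103x^2 + 5103x - 2187
image of x^8: x^8 - 24x^7 + 252x^6 - 1512x^5 + 5670x^4 - 13608x^3 + 20412x^2 - 17496x + 6561
the matrix is upper triangular; its diagonal is (1, 1, 1, 1, 1, 1, 1, 1, 1)
for a triangular matrix the eigenvalues are the diagonal entries, with algebraic multiplicity their repetition count

λ = 1 (multiplicity 9)


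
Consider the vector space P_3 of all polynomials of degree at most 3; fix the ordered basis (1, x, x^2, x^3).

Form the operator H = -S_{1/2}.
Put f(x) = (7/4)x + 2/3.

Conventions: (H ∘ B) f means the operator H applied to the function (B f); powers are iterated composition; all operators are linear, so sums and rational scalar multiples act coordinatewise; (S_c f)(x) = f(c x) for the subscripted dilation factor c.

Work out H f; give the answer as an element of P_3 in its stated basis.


g(x) = -(7/8)x - 2/3

S_{1/2} f = (7/8)x + 2/3
(-S_{1/2}) f = -(7/8)x - 2/3


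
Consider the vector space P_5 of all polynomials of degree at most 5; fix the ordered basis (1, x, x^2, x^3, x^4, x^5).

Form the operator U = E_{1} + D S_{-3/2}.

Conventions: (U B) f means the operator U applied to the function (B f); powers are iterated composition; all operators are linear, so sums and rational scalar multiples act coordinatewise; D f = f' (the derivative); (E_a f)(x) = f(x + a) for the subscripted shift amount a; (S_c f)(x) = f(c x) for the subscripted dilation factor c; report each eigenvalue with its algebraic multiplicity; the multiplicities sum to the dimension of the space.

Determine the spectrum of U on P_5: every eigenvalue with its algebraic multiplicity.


image of 1: 1
image of x: x - 1/2
image of x^2: x^2 + (13/2)x + 1
image of x^3: x^3 - (57/8)x^2 + 3x + 1
image of x^4: x^4 + (97/4)x^3 + 6x^2 + 4x + 1
image of x^5: x^5 - (1055/32)x^4 + 10x^3 + 10x^2 + 5x + 1
the matrix is upper triangular; its diagonal is (1, 1, 1, 1, 1, 1)
for a triangular matrix the eigenvalues are the diagonal entries, with algebraic multiplicity their repetition count

λ = 1 (multiplicity 6)


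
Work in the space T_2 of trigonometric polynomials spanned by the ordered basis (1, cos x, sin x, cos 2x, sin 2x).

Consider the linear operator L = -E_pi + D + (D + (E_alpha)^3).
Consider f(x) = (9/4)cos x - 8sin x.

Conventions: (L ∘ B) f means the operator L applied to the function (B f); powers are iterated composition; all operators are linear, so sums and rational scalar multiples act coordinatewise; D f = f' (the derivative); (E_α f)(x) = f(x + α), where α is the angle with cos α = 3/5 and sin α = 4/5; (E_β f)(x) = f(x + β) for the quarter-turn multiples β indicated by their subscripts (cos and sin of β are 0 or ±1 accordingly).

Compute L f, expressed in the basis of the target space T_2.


E_pi f = -(9/4)cos x + 8sin x
(-E_pi) f = (9/4)cos x - 8sin x
D f = -8cos x - (9/4)sin x
D f = -8cos x - (9/4)sin x
E_alpha f = -(101/20)cos x - (33/5)sin x
E_alpha E_alpha f = -(831/100)cos x + (2/25)sin x
E_alpha E_alpha E_alpha f = -(2461/500)cos x + (837/125)sin x
(D + (E_alpha)^3) f = -(6461/500)cos x + (2223/500)sin x
(-E_pi + D + (D + (E_alpha)^3)) f = -(2334/125)cos x - (1451/250)sin x

the image equals g(x) = -(2334/125)cos x - (1451/250)sin x


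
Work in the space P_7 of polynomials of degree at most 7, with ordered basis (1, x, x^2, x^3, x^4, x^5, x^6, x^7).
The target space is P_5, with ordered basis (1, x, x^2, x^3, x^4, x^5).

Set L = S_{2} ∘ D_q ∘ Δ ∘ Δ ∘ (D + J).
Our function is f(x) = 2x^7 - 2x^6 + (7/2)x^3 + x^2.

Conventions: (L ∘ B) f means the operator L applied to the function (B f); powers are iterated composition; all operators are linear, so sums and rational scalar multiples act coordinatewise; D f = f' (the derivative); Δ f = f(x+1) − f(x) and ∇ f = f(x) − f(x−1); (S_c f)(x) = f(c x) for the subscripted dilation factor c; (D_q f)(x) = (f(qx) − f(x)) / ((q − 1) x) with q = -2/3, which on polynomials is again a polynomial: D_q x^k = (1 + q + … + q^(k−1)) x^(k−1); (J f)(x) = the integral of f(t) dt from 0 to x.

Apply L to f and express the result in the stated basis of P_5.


D f = 14x^6 - 12x^5 + (21/2)x^2 + 2x
J f = (1/4)x^8 - (2/7)x^7 + (7/8)x^4 + (1/3)x^3
(D + J) f = (1/4)x^8 - (2/7)x^7 + 14x^6 - 12x^5 + (7/8)x^4 + (1/3)x^3 + (21/2)x^2 + 2x
Δ (D + J) f = 2x^7 + 5x^6 + 92x^5 + (315/2)x^4 + (335/2)x^3 + (389/4)x^2 + (99/2)x + 2633/168
Δ Δ (D + J) f = 14x^6 + 72x^5 + 605x^4 + 1720x^3 + (4969/2)x^2 + 1831x + 2283/4
D_q Δ Δ (D + J) f = (1862/243)x^5 + (440/9)x^4 + (7865/27)x^3 + (12040/9)x^2 + (4969/6)x + 1831
S_{2} (D_q ∘ Δ ∘ Δ) (D + J) f = (59584/243)x^5 + (7040/9)x^4 + (62920/27)x^3 + (48160/9)x^2 + (4969/3)x + 1831

the image equals g(x) = (59584/243)x^5 + (7040/9)x^4 + (62920/27)x^3 + (48160/9)x^2 + (4969/3)x + 1831


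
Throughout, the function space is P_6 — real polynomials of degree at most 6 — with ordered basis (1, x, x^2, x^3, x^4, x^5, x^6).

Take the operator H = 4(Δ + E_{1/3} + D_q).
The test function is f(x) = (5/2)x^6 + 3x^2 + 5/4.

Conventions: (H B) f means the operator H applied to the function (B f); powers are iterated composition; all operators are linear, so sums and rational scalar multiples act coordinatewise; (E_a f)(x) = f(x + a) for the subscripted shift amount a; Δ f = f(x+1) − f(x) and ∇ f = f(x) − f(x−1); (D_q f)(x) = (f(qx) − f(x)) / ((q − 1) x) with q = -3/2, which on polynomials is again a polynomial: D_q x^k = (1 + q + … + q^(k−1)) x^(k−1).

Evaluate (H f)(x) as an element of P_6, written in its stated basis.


g(x) = 10x^6 + (615/16)x^5 + (500/3)x^4 + (5600/27)x^3 + (4424/27)x^2 + (6986/81)x + 20665/729

Δ f = 15x^5 + (75/2)x^4 + 50x^3 + (75/2)x^2 + 21x + 11/2
E_{1/3} f = (5/2)x^6 + 5x^5 + (25/6)x^4 + (50/27)x^3 + (187/54)x^2 + (167/81)x + 4627/2916
D_q f = -(665/64)x^5 - (3/2)x
(Δ + E_{1/3} + D_q) f = (5/2)x^6 + (615/64)x^5 + (125/3)x^4 + (1400/27)x^3 + (1106/27)x^2 + (3493/162)x + 20665/2916
(4(Δ + E_{1/3} + D_q)) f = 10x^6 + (615/16)x^5 + (500/3)x^4 + (5600/27)x^3 + (4424/27)x^2 + (6986/81)x + 20665/729


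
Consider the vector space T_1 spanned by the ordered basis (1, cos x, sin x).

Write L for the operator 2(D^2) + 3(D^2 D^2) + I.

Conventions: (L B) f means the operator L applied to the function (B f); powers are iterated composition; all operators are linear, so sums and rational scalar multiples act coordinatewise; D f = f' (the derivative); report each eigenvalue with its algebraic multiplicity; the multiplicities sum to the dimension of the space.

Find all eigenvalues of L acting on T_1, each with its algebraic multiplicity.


image of 1: 1
image of cos x: 2cos x
image of sin x: 2sin x
the matrix is diagonal; its diagonal is (1, 2, 2)
for a triangular matrix the eigenvalues are the diagonal entries, with algebraic multiplicity their repetition count

λ = 1 (multiplicity 1), λ = 2 (multiplicity 2)


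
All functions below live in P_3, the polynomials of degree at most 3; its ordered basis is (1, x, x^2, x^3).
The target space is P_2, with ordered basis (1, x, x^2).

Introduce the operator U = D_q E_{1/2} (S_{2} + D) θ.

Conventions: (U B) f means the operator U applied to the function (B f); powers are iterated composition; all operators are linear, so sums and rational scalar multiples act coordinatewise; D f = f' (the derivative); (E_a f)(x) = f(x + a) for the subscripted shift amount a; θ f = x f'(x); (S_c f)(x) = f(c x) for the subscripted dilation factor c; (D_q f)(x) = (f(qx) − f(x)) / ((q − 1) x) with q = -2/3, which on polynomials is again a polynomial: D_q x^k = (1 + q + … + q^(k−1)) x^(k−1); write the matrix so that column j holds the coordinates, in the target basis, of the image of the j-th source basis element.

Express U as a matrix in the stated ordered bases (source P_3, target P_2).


image of 1: 0
image of x: 2
image of x^2: (8/3)x + 12
image of x^3: (56/3)x^2 + 15x + 27
each image's coordinates form column j of the matrix

the matrix is [[0, 2, 12, 27]; [0, 0, 8/3, 15]; [0, 0, 0, 56/3]] (rows listed top to bottom)


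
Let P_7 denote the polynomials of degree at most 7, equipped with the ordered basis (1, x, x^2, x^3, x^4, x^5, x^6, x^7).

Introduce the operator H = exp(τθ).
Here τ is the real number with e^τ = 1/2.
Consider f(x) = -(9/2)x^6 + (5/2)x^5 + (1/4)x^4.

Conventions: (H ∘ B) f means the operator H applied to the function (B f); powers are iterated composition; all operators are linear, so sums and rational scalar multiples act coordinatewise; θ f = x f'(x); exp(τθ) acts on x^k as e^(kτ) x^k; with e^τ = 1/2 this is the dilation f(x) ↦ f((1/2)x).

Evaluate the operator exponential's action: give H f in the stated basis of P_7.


exp(τθ) x^k = e^(kτ) x^k; with e^τ = 1/2 this sends x^k to (1/2)^k x^k
x^4 ↦ 1/16 x^4
x^5 ↦ 1/32 x^5
x^6 ↦ 1/64 x^6
applying this coordinatewise to f: exp(τθ) f = -(9/128)x^6 + (5/64)x^5 + (1/64)x^4

the result is g(x) = -(9/128)x^6 + (5/64)x^5 + (1/64)x^4


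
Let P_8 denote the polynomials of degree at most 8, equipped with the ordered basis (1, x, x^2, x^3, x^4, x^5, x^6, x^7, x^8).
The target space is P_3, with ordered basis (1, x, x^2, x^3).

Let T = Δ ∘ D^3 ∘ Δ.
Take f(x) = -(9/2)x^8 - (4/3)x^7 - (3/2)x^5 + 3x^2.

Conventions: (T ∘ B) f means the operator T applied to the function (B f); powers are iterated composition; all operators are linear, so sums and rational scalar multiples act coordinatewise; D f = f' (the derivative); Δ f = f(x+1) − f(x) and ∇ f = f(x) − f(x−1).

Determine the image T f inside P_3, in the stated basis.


Δ f = -36x^7 - (406/3)x^6 - 280x^5 - (2215/6)x^4 - (941/3)x^3 - 169x^2 - (281/6)x - 13/3
D Δ f = -252x^6 - 812x^5 - 1400x^4 - (4430/3)x^3 - 941x^2 - 338x - 281/6
D D Δ f = -1512x^5 - 4060x^4 - 5600x^3 - 4430x^2 - 1882x - 338
D D D Δ f = -7560x^4 - 16240x^3 - 16800x^2 - 8860x - 1882
Δ (D^3 ∘ Δ) f = -30240x^3 - 94080x^2 - 112560x - 49460

the result is g(x) = -30240x^3 - 94080x^2 - 112560x - 49460


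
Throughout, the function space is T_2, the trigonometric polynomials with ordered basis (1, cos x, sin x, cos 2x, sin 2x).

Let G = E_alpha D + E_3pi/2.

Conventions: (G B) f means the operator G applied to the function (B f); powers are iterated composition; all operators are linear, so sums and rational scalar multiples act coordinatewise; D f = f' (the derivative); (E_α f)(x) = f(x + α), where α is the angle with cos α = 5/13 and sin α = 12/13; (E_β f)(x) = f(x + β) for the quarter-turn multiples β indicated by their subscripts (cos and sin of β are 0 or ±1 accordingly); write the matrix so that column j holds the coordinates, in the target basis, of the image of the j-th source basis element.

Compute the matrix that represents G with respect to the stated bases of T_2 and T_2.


the matrix is [[1, 0, 0, 0, 0]; [0, -12/13, -8/13, 0, 0]; [0, 8/13, -12/13, 0, 0]; [0, 0, 0, -409/169, -238/169]; [0, 0, 0, 238/169, -409/169]] (rows listed top to bottom)

image of 1: 1
image of cos x: -(12/13)cos x + (8/13)sin x
image of sin x: -(8/13)cos x - (12/13)sin x
image of cos 2x: -(409/169)cos 2x + (238/169)sin 2x
image of sin 2x: -(238/169)cos 2x - (409/169)sin 2x
each image's coordinates form column j of the matrix


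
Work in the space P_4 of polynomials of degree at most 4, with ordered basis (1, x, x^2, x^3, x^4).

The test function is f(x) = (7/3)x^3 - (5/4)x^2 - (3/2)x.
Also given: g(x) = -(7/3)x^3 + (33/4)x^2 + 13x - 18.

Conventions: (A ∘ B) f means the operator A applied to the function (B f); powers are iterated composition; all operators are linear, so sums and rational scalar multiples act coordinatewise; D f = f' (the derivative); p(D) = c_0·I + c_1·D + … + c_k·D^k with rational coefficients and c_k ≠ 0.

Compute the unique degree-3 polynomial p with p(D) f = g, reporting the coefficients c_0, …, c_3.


D^0 f = (7/3)x^3 - (5/4)x^2 - (3/2)x
D^1 f = 7x^2 - (5/2)x - 3/2
D^2 f = 14x - 5/2
D^3 f = 14
matching coefficients of g against c_0 f + c_1 Df + … from the top degree down determines the c_i
solution: c_0 = -1, c_1 = 1, c_2 = 1, c_3 = -1

p(D) = -I + D + D^2 − D^3, i.e. c_0 = -1, c_1 = 1, c_2 = 1, c_3 = -1


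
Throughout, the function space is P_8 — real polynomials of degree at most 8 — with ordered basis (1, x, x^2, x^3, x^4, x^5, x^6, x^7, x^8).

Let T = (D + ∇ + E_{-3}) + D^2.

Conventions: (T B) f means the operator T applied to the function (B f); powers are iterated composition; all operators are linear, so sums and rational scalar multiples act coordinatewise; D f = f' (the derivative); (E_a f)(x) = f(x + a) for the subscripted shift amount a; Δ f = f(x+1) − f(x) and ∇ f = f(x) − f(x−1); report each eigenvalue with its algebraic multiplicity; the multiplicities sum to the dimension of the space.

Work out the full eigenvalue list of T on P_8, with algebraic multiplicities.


image of 1: 1
image of x: x - 1
image of x^2: x^2 - 2x + 10
image of x^3: x^3 - 3x^2 + 30x - 26
image of x^4: x^4 - 4x^3 + 60x^2 - 104x + 80
image of x^5: x^5 - 5x^4 + 100x^3 - 260x^2 + 400x - 242
image of x^6: x^6 - 6x^5 + 150x^4 - 520x^3 + 1200x^2 - 1452x + 728
image of x^7: x^7 - 7x^6 + 210x^5 - 910x^4 + 2800x^3 - 5082x^2 + 5096x - 2186
image of x^8: x^8 - 8x^7 + 280x^6 - 1456x^5 + 5600x^4 - 13552x^3 + 20384x^2 - 17488x + 6560
the matrix is upper triangular; its diagonal is (1, 1, 1, 1, 1, 1, 1, 1, 1)
for a triangular matrix the eigenvalues are the diagonal entries, with algebraic multiplicity their repetition count

λ = 1 (multiplicity 9)


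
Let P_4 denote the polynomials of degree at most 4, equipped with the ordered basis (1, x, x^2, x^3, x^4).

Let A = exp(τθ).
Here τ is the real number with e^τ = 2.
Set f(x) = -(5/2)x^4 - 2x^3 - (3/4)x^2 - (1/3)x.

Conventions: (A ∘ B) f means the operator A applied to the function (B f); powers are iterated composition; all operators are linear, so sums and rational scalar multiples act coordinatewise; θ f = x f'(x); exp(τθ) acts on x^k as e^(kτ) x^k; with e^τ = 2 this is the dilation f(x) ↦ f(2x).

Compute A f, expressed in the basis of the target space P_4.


the result is g(x) = -40x^4 - 16x^3 - 3x^2 - (2/3)x

exp(τθ) x^k = e^(kτ) x^k; with e^τ = 2 this sends x^k to 2^k x^k
x ↦ 2 x
x^2 ↦ 4 x^2
x^3 ↦ 8 x^3
x^4 ↦ 16 x^4
applying this coordinatewise to f: exp(τθ) f = -40x^4 - 16x^3 - 3x^2 - (2/3)x


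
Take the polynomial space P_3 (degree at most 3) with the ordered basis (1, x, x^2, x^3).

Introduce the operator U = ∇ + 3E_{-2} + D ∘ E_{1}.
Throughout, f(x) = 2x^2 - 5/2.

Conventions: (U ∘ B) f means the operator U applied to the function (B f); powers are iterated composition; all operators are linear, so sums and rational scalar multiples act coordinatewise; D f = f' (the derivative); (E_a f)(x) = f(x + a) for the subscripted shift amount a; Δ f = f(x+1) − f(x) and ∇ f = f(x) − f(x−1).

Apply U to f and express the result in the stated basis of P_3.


∇ f = 4x - 2
E_{-2} f = 2x^2 - 8x + 11/2
(3E_{-2}) f = 6x^2 - 24x + 33/2
E_{1} f = 2x^2 + 4x - 1/2
D E_{1} f = 4x + 4
(∇ + 3E_{-2} + D ∘ E_{1}) f = 6x^2 - 16x + 37/2

the image equals g(x) = 6x^2 - 16x + 37/2


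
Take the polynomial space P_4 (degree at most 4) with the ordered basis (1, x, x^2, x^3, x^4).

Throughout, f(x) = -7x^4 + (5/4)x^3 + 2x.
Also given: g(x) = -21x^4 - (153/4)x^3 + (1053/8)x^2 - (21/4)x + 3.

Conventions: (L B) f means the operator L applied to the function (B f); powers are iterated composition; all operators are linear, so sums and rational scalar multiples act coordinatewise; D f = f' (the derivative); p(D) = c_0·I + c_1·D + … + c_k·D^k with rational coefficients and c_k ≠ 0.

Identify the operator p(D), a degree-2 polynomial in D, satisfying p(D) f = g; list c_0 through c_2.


c_0 = 3, c_1 = 3/2, c_2 = -3/2

D^0 f = -7x^4 + (5/4)x^3 + 2x
D^1 f = -28x^3 + (15/4)x^2 + 2
D^2 f = -84x^2 + (15/2)x
matching coefficients of g against c_0 f + c_1 Df + … from the top degree down determines the c_i
solution: c_0 = 3, c_1 = 3/2, c_2 = -3/2


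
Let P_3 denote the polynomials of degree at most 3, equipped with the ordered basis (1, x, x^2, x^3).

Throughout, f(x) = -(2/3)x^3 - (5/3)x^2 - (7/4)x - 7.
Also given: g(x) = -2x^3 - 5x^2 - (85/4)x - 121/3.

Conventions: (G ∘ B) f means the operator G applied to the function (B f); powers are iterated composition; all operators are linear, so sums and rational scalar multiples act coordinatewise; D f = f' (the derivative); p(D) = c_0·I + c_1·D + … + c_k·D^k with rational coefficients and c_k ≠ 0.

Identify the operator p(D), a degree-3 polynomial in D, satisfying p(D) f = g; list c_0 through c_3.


p(D) = 3·I + 4·D^2 + (3/2)·D^3, i.e. c_0 = 3, c_1 = 0, c_2 = 4, c_3 = 3/2

D^0 f = -(2/3)x^3 - (5/3)x^2 - (7/4)x - 7
D^1 f = -2x^2 - (10/3)x - 7/4
D^2 f = -4x - 10/3
D^3 f = -4
matching coefficients of g against c_0 f + c_1 Df + … from the top degree down determines the c_i
solution: c_0 = 3, c_1 = 0, c_2 = 4, c_3 = 3/2
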